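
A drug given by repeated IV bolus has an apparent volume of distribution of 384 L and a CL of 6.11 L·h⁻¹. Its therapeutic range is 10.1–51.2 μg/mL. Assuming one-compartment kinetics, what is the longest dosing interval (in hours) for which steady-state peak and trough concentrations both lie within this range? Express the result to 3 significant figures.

102 h

k = CL / Vd = 6.110 / 384.0 = 0.01591 h⁻¹
Between IV bolus doses, concentration decays as C = C₀·e^(−kτ), so C_peak/C_trough = e^(kτ).
τ_max = ln(C_peak/C_trough) / k = ln(51.2/10.1) / 0.01591 = 1.623 / 0.01591 = 102.0 h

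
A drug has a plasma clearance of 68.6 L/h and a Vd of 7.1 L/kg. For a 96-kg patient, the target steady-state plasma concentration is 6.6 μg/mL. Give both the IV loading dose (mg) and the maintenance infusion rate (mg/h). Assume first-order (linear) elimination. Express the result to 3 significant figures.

(a) 4500 mg; (b) 453 mg/h

Vd(total) = 96 kg × 7.1 L/kg = 681.6 L
Loading: fill Vd to C_target → 681.6 L × 6.6 mg/L = 4499 mg
Maintenance: replace elimination → rate = CL × Css = 68.60 × 6.6 = 452.8 mg/h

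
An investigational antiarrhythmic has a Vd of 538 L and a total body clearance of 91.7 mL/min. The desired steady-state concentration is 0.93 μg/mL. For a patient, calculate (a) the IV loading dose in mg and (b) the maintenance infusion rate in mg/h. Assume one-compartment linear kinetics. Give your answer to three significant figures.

Loading: fill Vd to C_target → 538.0 L × 0.93 mg/L = 500.3 mg
CL = 91.7 mL/min × 60/1000 = 5.502 L/h
Infusion rate = 5.502 L/h × 0.93 mg/L = 5.117 mg/h

(a) 500 mg; (b) 5.12 mg/h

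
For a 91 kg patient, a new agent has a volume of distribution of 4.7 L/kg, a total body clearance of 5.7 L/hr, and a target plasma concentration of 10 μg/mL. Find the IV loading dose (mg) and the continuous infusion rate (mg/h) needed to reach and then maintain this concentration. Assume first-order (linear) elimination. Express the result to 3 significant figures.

Vd(total) = 91 kg × 4.7 L/kg = 427.7 L
Loading: fill Vd to C_target → 427.7 L × 10 mg/L = 4277 mg
Infusion rate = 5.700 L/h × 10 mg/L = 57.00 mg/h

(a) 4280 mg; (b) 57.0 mg/h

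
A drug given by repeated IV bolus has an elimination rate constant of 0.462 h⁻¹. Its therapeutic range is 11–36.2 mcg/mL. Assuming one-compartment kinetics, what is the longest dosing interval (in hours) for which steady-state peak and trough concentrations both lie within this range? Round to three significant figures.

Between IV bolus doses, concentration decays as C = C₀·e^(−kτ), so C_peak/C_trough = e^(kτ).
τ_max = ln(C_peak/C_trough) / k = ln(36.2/11) / 0.4620 = 1.191 / 0.4620 = 2.578 h

2.58 h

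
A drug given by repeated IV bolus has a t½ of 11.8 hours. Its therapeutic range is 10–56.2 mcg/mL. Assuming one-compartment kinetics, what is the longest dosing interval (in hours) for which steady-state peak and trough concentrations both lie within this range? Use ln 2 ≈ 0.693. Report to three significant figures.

k = 0.693 / t½ = 0.693 / 11.8 = 0.05873 h⁻¹
Between IV bolus doses, concentration decays as C = C₀·e^(−kτ), so C_peak/C_trough = e^(kτ).
τ_max = ln(C_peak/C_trough) / k = ln(56.2/10) / 0.05873 = 1.726 / 0.05873 = 29.39 h

29.4 h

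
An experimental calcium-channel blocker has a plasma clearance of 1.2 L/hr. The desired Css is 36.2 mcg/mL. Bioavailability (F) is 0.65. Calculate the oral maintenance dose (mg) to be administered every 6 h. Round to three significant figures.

401 mg

At steady state, dose per interval replaces the amount cleared in that interval: F·D/τ = CL·Css.
D = CL × Css × τ / F = 1.200 × 36.2 × 6 / 0.65 = 401.0 mg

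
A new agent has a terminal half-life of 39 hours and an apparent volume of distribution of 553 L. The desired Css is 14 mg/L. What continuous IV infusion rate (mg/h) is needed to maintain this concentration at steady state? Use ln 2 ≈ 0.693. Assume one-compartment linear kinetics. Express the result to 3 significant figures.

138 mg/h

CL = ln 2 · Vd / t½ = 0.693 × 553.0 / 39 = 9.826 L/h
Infusion rate = CL × Css = 9.826 × 14 = 137.6 mg/h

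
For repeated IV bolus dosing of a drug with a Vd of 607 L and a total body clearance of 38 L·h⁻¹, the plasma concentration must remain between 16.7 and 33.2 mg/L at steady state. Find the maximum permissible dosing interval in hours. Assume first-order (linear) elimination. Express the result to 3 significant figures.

11.0 h

k = CL / Vd = 38.00 / 607.0 = 0.06260 h⁻¹
Between IV bolus doses, concentration decays as C = C₀·e^(−kτ), so C_peak/C_trough = e^(kτ).
τ_max = ln(C_peak/C_trough) / k = ln(33.2/16.7) / 0.06260 = 0.6871 / 0.06260 = 10.98 h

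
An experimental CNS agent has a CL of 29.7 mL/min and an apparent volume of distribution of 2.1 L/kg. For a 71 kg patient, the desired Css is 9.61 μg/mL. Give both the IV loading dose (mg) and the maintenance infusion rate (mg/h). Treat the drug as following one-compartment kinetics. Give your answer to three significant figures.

(a) 1430 mg; (b) 17.1 mg/h

Total Vd = 2.1 × 71 = 149.1 L
LD = Vd · C_target = 149.1 × 9.61 = 1433 mg
CL = 29.7 mL/min × 60/1000 = 1.782 L/h
Maintenance: replace elimination → rate = CL × Css = 1.782 × 9.61 = 17.13 mg/h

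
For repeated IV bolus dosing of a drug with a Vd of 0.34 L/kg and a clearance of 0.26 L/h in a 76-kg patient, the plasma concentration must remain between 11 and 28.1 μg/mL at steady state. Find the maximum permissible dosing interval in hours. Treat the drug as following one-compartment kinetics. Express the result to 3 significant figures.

93.2 h

Total Vd = 0.34 × 76 = 25.84 L
k = CL / Vd = 0.2600 / 25.84 = 0.01006 h⁻¹
Between IV bolus doses, concentration decays as C = C₀·e^(−kτ), so C_peak/C_trough = e^(kτ).
τ_max = ln(C_peak/C_trough) / k = ln(28.1/11) / 0.01006 = 0.9379 / 0.01006 = 93.23 h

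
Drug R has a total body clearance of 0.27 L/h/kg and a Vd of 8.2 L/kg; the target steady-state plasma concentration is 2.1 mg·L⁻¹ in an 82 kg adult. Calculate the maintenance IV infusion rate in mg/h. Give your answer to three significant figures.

CL = 0.27 L/h/kg × 82 kg = 22.14 L/h
Vd does not affect the maintenance rate; only clearance governs steady-state input.
Infusion rate = CL · Css = 22.14 L/h × 2.1 mg/L = 46.49 mg/h

46.5 mg/h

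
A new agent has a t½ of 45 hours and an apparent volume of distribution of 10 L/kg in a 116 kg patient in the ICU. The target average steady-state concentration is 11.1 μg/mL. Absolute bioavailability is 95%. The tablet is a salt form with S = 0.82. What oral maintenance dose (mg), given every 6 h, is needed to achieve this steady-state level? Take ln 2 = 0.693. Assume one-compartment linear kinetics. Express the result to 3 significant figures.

1530 mg

Total Vd = 10 × 116 = 1160 L
CL = 0.693 × Vd / t½ = 0.693 × 1160 / 45 = 17.86 L/h
D = CL × Css × τ / F / S = 17.86 × 11.1 × 6 / 0.95 / 0.82 = 1527 mg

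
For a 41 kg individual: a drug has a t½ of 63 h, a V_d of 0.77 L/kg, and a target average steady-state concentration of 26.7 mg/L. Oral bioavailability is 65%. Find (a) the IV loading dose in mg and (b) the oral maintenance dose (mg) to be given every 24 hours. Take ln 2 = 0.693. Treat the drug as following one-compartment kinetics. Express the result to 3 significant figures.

Vd(total) = 41 kg × 0.77 L/kg = 31.57 L
LD = Vd × C = 31.57 × 26.7 = 842.9 mg
CL = 0.693 × Vd / t½ = 0.693 × 31.57 / 63 = 0.3473 L/h
D = CL × Css × τ / F = 0.3473 × 26.7 × 24 / 0.65 = 342.4 mg

(a) 843 mg; (b) 342 mg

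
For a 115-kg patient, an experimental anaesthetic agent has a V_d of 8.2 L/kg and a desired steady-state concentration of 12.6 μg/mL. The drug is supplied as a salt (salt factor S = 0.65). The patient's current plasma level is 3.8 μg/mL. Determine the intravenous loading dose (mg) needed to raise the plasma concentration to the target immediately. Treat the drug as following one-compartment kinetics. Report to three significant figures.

12800 mg

Vd = 8.2 L/kg × 115 kg = 943.0 L
Concentration deficit ΔC = 12.6 − 3.8 = 8.800 mg/L
LD = Vd × ΔC / S = 943.0 × 8.800 / 0.65 = 12770 mg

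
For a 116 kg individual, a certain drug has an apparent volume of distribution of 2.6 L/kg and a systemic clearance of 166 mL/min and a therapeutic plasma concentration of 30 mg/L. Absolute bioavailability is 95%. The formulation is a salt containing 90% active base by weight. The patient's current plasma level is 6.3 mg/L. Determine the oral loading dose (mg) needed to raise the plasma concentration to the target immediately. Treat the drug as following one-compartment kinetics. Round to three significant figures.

Total Vd = 2.6 × 116 = 301.6 L
Concentration deficit ΔC = 30 − 6.3 = 23.70 mg/L
LD = Vd × ΔC / F / S = 301.6 × 23.70 / 0.95 / 0.9 = 8360 mg

8360 mg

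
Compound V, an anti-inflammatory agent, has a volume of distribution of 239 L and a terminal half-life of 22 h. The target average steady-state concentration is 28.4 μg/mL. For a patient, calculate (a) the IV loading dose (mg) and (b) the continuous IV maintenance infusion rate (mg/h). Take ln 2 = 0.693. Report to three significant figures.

LD = Vd × C = 239.0 × 28.4 = 6788 mg
CL = 0.693 × Vd / t½ = 0.693 × 239.0 / 22 = 7.529 L/h
Infusion rate = CL × Css = 7.529 × 28.4 = 213.8 mg/h

(a) 6790 mg; (b) 214 mg/h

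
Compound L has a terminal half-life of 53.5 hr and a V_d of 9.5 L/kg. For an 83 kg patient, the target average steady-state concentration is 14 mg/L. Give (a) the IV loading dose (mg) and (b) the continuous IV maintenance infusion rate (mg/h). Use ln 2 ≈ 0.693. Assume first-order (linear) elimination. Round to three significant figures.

Vd(total) = 83 kg × 9.5 L/kg = 788.5 L
LD = Vd × C = 788.5 × 14 = 11040 mg
CL = 0.693 × Vd / t½ = 0.693 × 788.5 / 53.5 = 10.21 L/h
Infusion rate = CL × Css = 10.21 × 14 = 142.9 mg/h

(a) 11000 mg; (b) 143 mg/h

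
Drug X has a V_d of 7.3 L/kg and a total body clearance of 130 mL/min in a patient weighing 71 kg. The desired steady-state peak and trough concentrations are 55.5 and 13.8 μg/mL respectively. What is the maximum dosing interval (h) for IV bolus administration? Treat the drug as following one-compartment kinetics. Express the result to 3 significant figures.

Vd(total) = 71 kg × 7.3 L/kg = 518.3 L
Convert clearance: 130 mL/min × 60 min/h ÷ 1000 mL/L = 7.800 L/h
k = CL / Vd = 7.800 / 518.3 = 0.01505 h⁻¹
Between IV bolus doses, concentration decays as C = C₀·e^(−kτ), so C_peak/C_trough = e^(kτ).
τ_max = ln(C_peak/C_trough) / k = ln(55.5/13.8) / 0.01505 = 1.392 / 0.01505 = 92.49 h

92.5 h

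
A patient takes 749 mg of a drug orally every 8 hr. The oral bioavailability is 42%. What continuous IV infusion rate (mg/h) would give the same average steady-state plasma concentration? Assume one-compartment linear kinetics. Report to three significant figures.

Equivalent systemic input: infusion rate = F·D/τ.
Rate = 0.42 × 749 / 8 = 39.32 mg/h

39.3 mg/h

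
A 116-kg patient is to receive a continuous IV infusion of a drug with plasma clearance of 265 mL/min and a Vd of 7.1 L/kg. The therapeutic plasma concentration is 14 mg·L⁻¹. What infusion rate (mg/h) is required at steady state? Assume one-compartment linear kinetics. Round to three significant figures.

Convert clearance: 265 mL/min × 60 min/h ÷ 1000 mL/L = 15.90 L/h
Rate = CL × Css = 15.90 × 14 = 222.6 mg/h

223 mg/h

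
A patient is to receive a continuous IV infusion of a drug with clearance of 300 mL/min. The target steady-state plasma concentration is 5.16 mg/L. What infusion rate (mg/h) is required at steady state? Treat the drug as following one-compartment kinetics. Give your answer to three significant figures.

92.9 mg/h

CL = 300 mL/min × 60/1000 = 18.00 L/h
R₀ = 18.00 × 5.16 = 92.88 mg/h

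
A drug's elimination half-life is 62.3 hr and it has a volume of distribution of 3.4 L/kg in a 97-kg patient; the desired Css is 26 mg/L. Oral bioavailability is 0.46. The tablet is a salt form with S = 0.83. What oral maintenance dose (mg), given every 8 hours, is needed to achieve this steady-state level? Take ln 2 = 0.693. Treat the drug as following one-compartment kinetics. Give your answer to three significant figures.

Vd = 3.4 L/kg × 97 kg = 329.8 L
CL = 0.693 × Vd / t½ = 0.693 × 329.8 / 62.3 = 3.669 L/h
D = CL × Css × τ / F / S = 3.669 × 26 × 8 / 0.46 / 0.83 = 1999 mg

2000 mg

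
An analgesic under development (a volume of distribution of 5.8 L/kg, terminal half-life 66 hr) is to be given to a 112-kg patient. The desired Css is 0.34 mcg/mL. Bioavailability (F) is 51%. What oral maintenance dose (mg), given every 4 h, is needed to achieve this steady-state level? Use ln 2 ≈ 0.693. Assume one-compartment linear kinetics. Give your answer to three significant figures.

18.2 mg

Total Vd = 5.8 × 112 = 649.6 L
CL = ln 2 · Vd / t½ = 0.693 × 649.6 / 66 = 6.821 L/h
D = CL × Css × τ / F = 6.821 × 0.34 × 4 / 0.51 = 18.19 mg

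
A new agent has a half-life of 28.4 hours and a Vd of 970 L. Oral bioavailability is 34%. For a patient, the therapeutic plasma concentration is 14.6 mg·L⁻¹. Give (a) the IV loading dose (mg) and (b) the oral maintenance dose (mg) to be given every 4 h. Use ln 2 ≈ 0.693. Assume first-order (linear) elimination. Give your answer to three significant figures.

LD = Vd × C = 970.0 × 14.6 = 14160 mg
CL = 0.693 × Vd / t½ = 0.693 × 970.0 / 28.4 = 23.67 L/h
D = CL × Css × τ / F = 23.67 × 14.6 × 4 / 0.34 = 4066 mg

(a) 14200 mg; (b) 4070 mg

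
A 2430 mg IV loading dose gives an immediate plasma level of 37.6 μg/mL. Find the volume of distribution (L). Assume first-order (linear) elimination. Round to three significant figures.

Immediately after an IV bolus, C₀ = Dose / Vd, so Vd = Dose / C₀.
Vd = 2430 / 37.6 = 64.63 L

64.6 L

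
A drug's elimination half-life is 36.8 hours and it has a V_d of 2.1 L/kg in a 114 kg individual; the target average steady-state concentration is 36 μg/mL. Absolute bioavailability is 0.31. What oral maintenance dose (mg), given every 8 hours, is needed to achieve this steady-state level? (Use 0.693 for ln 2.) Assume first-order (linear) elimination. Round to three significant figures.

4190 mg

Vd(total) = 114 kg × 2.1 L/kg = 239.4 L
k = 0.693/36.8 = 0.01883 h⁻¹, so CL = k·Vd = 0.01883 × 239.4 = 4.508 L/h
D = CL × Css × τ / F = 4.508 × 36 × 8 / 0.31 = 4188 mg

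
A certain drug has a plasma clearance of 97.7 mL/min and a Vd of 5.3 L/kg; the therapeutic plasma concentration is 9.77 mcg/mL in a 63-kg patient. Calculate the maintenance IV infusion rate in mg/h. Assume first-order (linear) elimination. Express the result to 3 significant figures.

CL = 97.7 mL/min × 60/1000 = 5.862 L/h
R₀ = 5.862 × 9.77 = 57.27 mg/h

57.3 mg/h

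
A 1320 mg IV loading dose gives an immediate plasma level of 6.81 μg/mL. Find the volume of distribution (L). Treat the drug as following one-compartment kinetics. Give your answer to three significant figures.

Immediately after an IV bolus, C₀ = Dose / Vd, so Vd = Dose / C₀.
Vd = 1320 / 6.81 = 193.8 L

194 L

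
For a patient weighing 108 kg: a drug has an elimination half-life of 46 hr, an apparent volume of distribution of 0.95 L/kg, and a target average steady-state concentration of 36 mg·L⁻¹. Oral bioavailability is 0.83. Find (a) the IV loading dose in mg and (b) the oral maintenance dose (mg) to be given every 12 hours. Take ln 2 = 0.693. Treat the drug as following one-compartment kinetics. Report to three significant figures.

Vd(total) = 108 kg × 0.95 L/kg = 102.6 L
LD = Vd × C = 102.6 × 36 = 3694 mg
CL = 0.693 × Vd / t½ = 0.693 × 102.6 / 46 = 1.546 L/h
D = CL × Css × τ / F = 1.546 × 36 × 12 / 0.83 = 804.7 mg

(a) 3690 mg; (b) 805 mg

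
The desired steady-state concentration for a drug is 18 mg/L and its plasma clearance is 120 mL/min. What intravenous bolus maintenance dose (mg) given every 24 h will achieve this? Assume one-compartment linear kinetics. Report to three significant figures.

CL = 120 mL/min × 60/1000 = 7.200 L/h
At steady state, dose per interval replaces the amount cleared in that interval: D/τ = CL·Css.
D = CL × Css × τ = 7.200 × 18 × 24 = 3110 mg

3110 mg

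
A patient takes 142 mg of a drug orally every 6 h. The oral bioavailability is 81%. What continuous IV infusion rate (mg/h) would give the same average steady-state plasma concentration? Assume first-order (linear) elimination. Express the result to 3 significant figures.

Equivalent systemic input: infusion rate = F·D/τ.
Rate = 0.81 × 142 / 6 = 19.17 mg/h

19.2 mg/h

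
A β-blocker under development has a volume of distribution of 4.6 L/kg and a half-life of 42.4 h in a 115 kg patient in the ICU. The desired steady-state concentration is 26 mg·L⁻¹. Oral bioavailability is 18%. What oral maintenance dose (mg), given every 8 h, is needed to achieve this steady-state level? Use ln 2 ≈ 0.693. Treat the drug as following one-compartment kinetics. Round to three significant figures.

9990 mg

Vd = 4.6 L/kg × 115 kg = 529.0 L
CL = ln 2 · Vd / t½ = 0.693 × 529.0 / 42.4 = 8.646 L/h
D = CL × Css × τ / F = 8.646 × 26 × 8 / 0.18 = 9991 mg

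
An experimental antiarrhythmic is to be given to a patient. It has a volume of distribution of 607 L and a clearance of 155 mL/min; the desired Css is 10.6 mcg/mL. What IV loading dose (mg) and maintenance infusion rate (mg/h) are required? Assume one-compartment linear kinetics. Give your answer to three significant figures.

Loading dose = Vd × C = 607.0 × 10.6 = 6434 mg
CL = 155 mL/min = 155 × 0.06 = 9.300 L/h
Maintenance: replace elimination → rate = CL × Css = 9.300 × 10.6 = 98.58 mg/h

(a) 6430 mg; (b) 98.6 mg/h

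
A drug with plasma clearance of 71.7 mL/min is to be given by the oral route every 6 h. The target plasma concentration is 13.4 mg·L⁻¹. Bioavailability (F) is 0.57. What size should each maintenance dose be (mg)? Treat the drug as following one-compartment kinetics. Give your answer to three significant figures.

CL = 71.7 mL/min = 71.7 × 0.06 = 4.302 L/h
D = CL × Css × τ / F = 4.302 × 13.4 × 6 / 0.57 = 606.8 mg

607 mg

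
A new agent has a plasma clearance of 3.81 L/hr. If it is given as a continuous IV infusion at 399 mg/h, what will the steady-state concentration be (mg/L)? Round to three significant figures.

Css = rate / CL = 399 / 3.810 = 104.7 mg/L

105 mg/L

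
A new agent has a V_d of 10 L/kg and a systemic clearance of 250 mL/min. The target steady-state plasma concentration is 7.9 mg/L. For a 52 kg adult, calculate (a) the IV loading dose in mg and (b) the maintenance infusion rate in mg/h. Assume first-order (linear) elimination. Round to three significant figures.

(a) 4110 mg; (b) 119 mg/h

Total Vd = 10 × 52 = 520.0 L
Loading: fill Vd to C_target → 520.0 L × 7.9 mg/L = 4108 mg
Convert clearance: 250 mL/min × 60 min/h ÷ 1000 mL/L = 15.00 L/h
Maintenance: replace elimination → rate = CL × Css = 15.00 × 7.9 = 118.5 mg/h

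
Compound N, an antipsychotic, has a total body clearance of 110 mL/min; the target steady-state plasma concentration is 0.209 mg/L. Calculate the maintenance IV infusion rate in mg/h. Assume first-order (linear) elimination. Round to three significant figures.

1.38 mg/h

Convert clearance: 110 mL/min × 60 min/h ÷ 1000 mL/L = 6.600 L/h
Infusion rate = CL · Css = 6.600 L/h × 0.209 mg/L = 1.379 mg/h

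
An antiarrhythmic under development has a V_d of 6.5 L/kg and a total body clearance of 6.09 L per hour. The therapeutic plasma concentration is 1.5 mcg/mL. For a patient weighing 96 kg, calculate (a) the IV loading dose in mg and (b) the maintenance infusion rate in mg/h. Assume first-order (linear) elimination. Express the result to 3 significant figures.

(a) 936 mg; (b) 9.14 mg/h

Vd = 6.5 L/kg × 96 kg = 624.0 L
Loading dose = Vd × C = 624.0 × 1.5 = 936.0 mg
Maintenance: replace elimination → rate = CL × Css = 6.090 × 1.5 = 9.135 mg/h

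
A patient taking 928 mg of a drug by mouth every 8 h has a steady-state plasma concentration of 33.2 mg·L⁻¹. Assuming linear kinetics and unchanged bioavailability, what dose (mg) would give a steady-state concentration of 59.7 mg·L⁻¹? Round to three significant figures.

1670 mg

With linear kinetics, Css is proportional to dose rate (D/τ) at fixed clearance.
D₂ = D₁ × (Css,target / Css,current) = 928 × 59.7/33.2 = 1669 mg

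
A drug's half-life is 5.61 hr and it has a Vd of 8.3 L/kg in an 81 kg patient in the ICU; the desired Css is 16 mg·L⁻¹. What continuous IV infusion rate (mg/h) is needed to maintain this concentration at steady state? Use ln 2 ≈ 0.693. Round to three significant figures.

1330 mg/h

Vd(total) = 81 kg × 8.3 L/kg = 672.3 L
CL = 0.693 × Vd / t½ = 0.693 × 672.3 / 5.61 = 83.05 L/h
Infusion rate = CL × Css = 83.05 × 16 = 1329 mg/h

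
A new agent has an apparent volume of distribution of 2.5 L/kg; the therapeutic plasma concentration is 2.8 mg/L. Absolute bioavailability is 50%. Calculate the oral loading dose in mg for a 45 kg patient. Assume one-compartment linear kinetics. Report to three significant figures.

630 mg

Total Vd = 2.5 × 45 = 112.5 L
LD = Vd × C / F = 112.5 × 2.800 / 0.5 = 630.0 mg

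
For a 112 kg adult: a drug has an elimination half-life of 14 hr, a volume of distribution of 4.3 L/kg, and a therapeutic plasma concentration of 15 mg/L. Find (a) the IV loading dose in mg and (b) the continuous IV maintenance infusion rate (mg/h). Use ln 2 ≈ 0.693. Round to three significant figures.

Vd(total) = 112 kg × 4.3 L/kg = 481.6 L
LD = Vd × C = 481.6 × 15 = 7224 mg
CL = 0.693 × Vd / t½ = 0.693 × 481.6 / 14 = 23.84 L/h
Infusion rate = CL × Css = 23.84 × 15 = 357.6 mg/h

(a) 7220 mg; (b) 358 mg/h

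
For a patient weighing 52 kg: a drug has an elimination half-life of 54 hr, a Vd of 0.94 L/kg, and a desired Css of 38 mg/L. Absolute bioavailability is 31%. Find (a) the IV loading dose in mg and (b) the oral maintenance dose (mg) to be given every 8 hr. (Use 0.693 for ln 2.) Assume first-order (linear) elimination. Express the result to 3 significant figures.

(a) 1860 mg; (b) 615 mg

Vd(total) = 52 kg × 0.94 L/kg = 48.88 L
LD = Vd × C = 48.88 × 38 = 1857 mg
CL = 0.693 × Vd / t½ = 0.693 × 48.88 / 54 = 0.6273 L/h
D = CL × Css × τ / F = 0.6273 × 38 × 8 / 0.31 = 615.2 mg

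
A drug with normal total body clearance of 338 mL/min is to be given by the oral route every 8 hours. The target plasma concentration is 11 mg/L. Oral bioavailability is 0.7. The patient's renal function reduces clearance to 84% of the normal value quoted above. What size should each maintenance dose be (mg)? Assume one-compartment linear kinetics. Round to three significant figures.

Convert clearance: 338 mL/min × 60 min/h ÷ 1000 mL/L = 20.28 L/h
Patient clearance = 0.84 × 20.28 = 17.04 L/h
D = CL × Css × τ / F = 17.04 × 11 × 8 / 0.7 = 2142 mg

2140 mg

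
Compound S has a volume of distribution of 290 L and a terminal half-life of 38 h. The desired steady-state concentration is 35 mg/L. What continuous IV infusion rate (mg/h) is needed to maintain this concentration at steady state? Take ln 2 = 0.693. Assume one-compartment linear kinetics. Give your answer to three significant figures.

CL = 0.693 × Vd / t½ = 0.693 × 290.0 / 38 = 5.289 L/h
Infusion rate = CL × Css = 5.289 × 35 = 185.1 mg/h

185 mg/h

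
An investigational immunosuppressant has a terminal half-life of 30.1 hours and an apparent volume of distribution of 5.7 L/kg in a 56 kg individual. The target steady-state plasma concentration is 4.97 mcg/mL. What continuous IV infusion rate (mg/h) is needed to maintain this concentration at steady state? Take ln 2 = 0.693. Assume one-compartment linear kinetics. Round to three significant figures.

Total Vd = 5.7 × 56 = 319.2 L
k = 0.693/30.1 = 0.02302 h⁻¹, so CL = k·Vd = 0.02302 × 319.2 = 7.348 L/h
Infusion rate = CL × Css = 7.348 × 4.97 = 36.52 mg/h

36.5 mg/h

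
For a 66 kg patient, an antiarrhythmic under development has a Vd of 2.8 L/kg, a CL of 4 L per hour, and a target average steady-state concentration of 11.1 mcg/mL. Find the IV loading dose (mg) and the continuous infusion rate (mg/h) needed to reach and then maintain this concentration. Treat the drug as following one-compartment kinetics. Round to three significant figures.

Vd = 2.8 L/kg × 66 kg = 184.8 L
Loading dose = Vd × C = 184.8 × 11.1 = 2051 mg
Maintenance: replace elimination → rate = CL × Css = 4.000 × 11.1 = 44.40 mg/h

(a) 2050 mg; (b) 44.4 mg/h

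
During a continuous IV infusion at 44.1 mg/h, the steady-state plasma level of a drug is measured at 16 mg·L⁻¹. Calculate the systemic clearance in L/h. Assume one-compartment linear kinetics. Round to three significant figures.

At steady state, infusion rate = CL × Css, so CL = rate / Css.
CL = 44.1 / 16 = 2.756 L/h

2.76 L/h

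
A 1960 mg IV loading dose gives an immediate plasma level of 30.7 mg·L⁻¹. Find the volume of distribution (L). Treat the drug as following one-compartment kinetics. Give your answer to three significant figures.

Immediately after an IV bolus, C₀ = Dose / Vd, so Vd = Dose / C₀.
Vd = 1960 / 30.7 = 63.84 L

63.8 L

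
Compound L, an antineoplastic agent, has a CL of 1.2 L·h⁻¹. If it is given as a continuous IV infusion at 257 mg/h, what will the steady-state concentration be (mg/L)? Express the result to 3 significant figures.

Css = rate / CL = 257 / 1.200 = 214.2 mg/L

214 mg/L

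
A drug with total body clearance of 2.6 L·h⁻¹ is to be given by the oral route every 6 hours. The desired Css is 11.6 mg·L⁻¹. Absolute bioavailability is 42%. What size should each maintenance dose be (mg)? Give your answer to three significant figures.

431 mg

D = CL × Css × τ / F = 2.600 × 11.6 × 6 / 0.42 = 430.9 mg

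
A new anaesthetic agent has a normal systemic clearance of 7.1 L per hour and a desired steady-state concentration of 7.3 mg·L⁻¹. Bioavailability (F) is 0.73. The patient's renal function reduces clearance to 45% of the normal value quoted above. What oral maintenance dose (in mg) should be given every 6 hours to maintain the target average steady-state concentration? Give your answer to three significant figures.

192 mg

Patient clearance = 0.45 × 7.100 = 3.195 L/h
D = CL × Css × τ / F = 3.195 × 7.3 × 6 / 0.73 = 191.7 mg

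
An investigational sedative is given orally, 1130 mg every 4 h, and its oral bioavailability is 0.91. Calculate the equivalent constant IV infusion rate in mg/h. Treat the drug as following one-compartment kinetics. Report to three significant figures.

Equivalent systemic input: infusion rate = F·D/τ.
Rate = 0.91 × 1130 / 4 = 257.1 mg/h

257 mg/h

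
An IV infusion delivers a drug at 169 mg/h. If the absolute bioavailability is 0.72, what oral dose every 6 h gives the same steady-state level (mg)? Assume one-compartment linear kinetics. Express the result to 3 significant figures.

1410 mg

To maintain the same Css, the systemic dosing rate must be unchanged: F·D/τ = infusion rate.
D = rate × τ / F = 169 × 6 / 0.72 = 1408 mg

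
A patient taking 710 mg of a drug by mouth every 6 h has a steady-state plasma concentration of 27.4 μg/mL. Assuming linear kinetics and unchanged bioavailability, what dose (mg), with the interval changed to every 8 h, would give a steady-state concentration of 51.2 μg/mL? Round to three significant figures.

For first-order elimination, Css ∝ F·D/(CL·τ); F and CL are unchanged, so Css ∝ D/τ.
D₂ = D₁ × (Css,target / Css,current) × (τ₂/τ₁) = 710 × (51.2/27.4) × (8/6) = 1769 mg

1770 mg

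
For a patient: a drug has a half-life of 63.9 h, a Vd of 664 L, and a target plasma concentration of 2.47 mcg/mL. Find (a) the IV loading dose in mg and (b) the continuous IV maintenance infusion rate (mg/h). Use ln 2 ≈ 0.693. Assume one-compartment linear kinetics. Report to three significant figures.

LD = Vd × C = 664.0 × 2.47 = 1640 mg
CL = 0.693 × Vd / t½ = 0.693 × 664.0 / 63.9 = 7.201 L/h
Infusion rate = CL × Css = 7.201 × 2.47 = 17.79 mg/h

(a) 1640 mg; (b) 17.8 mg/h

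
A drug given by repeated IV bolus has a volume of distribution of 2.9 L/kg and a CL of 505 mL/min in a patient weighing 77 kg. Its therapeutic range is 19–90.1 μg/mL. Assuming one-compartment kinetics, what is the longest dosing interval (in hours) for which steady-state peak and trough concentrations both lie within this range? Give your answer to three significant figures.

11.5 h

Vd(total) = 77 kg × 2.9 L/kg = 223.3 L
CL = 505 mL/min = 505 × 0.06 = 30.30 L/h
k = CL / Vd = 30.30 / 223.3 = 0.1357 h⁻¹
Between IV bolus doses, concentration decays as C = C₀·e^(−kτ), so C_peak/C_trough = e^(kτ).
τ_max = ln(C_peak/C_trough) / k = ln(90.1/19) / 0.1357 = 1.556 / 0.1357 = 11.47 h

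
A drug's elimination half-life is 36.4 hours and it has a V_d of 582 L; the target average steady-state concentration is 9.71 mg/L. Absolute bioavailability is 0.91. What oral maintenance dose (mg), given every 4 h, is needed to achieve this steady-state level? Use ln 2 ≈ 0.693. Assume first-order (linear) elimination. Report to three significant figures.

CL = ln 2 · Vd / t½ = 0.693 × 582.0 / 36.4 = 11.08 L/h
D = CL × Css × τ / F = 11.08 × 9.71 × 4 / 0.91 = 472.9 mg

473 mg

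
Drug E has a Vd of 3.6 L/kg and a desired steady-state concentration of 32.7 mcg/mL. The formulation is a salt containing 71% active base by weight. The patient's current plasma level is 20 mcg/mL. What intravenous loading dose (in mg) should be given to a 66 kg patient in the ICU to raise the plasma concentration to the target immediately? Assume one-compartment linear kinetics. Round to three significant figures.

4250 mg

Total Vd = 3.6 × 66 = 237.6 L
Concentration deficit ΔC = 32.7 − 20 = 12.70 mg/L
LD = Vd × ΔC / S = 237.6 × 12.70 / 0.71 = 4250 mg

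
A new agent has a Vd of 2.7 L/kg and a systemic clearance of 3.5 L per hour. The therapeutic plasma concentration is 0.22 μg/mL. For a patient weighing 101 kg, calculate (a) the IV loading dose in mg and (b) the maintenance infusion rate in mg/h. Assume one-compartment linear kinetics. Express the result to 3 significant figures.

(a) 60.0 mg; (b) 0.770 mg/h

Vd = 2.7 L/kg × 101 kg = 272.7 L
LD = Vd · C_target = 272.7 × 0.22 = 59.99 mg
Infusion rate = 3.500 L/h × 0.22 mg/L = 0.7700 mg/h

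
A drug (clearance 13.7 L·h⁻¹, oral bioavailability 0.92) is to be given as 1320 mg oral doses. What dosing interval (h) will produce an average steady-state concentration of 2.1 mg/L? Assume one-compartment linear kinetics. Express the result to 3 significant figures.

F·D/τ = CL·Css → τ = F·D / (CL·Css).
τ = 0.92 × 1320 / (13.7 × 2.1) = 42.21 h

42.2 h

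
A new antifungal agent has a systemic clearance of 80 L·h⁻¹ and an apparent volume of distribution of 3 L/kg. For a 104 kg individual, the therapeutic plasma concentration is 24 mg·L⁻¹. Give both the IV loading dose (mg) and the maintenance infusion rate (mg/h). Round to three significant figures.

(a) 7490 mg; (b) 1920 mg/h

Vd = 3 L/kg × 104 kg = 312.0 L
Loading: fill Vd to C_target → 312.0 L × 24 mg/L = 7488 mg
Maintenance infusion rate = CL × Css = 80.00 × 24 = 1920 mg/h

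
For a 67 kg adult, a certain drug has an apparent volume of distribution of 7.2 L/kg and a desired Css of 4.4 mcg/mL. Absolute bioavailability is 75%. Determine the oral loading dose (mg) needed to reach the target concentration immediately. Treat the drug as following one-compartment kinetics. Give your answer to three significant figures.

Total Vd = 7.2 × 67 = 482.4 L
The loading dose fills Vd to the target concentration.
LD = Vd × C / F = 482.4 × 4.400 / 0.75 = 2830 mg

2830 mg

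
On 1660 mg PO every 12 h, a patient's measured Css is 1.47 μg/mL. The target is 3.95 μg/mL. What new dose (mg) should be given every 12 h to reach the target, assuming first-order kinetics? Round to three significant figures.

With linear kinetics, Css is proportional to dose rate (D/τ) at fixed clearance.
D₂ = D₁ × (Css,target / Css,current) = 1660 × 3.95/1.47 = 4461 mg

4460 mg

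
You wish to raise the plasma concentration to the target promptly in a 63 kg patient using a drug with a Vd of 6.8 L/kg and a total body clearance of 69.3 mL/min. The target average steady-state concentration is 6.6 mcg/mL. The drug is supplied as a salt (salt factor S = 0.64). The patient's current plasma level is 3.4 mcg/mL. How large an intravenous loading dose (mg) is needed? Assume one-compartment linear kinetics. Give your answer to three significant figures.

2140 mg

Total Vd = 6.8 × 63 = 428.4 L
Concentration deficit ΔC = 6.6 − 3.4 = 3.200 mg/L
LD = Vd × ΔC / S = 428.4 × 3.200 / 0.64 = 2142 mg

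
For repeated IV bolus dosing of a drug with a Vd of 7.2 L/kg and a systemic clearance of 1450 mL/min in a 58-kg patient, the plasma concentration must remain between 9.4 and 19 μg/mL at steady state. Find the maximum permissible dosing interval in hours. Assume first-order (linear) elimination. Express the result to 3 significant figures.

Total Vd = 7.2 × 58 = 417.6 L
CL = 1450 mL/min = 1450 × 0.06 = 87.00 L/h
k = CL / Vd = 87.00 / 417.6 = 0.2083 h⁻¹
Between IV bolus doses, concentration decays as C = C₀·e^(−kτ), so C_peak/C_trough = e^(kτ).
τ_max = ln(C_peak/C_trough) / k = ln(19/9.4) / 0.2083 = 0.7037 / 0.2083 = 3.378 h

3.38 h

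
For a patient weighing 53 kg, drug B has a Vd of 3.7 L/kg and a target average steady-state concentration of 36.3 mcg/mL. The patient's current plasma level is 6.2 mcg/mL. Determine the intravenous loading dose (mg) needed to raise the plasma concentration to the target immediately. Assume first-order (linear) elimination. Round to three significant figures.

5900 mg

Vd(total) = 53 kg × 3.7 L/kg = 196.1 L
Concentration deficit ΔC = 36.3 − 6.2 = 30.10 mg/L
LD = Vd × ΔC = 196.1 × 30.10 = 5903 mg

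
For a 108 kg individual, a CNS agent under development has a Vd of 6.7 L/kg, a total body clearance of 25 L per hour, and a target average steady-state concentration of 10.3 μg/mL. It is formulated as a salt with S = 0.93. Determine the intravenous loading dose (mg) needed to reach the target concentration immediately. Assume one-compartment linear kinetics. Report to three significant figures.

Vd = 6.7 L/kg × 108 kg = 723.6 L
The loading dose fills Vd to the target concentration; clearance is irrelevant here.
LD = Vd × C / S = 723.6 × 10.30 / 0.93 = 8014 mg

8010 mg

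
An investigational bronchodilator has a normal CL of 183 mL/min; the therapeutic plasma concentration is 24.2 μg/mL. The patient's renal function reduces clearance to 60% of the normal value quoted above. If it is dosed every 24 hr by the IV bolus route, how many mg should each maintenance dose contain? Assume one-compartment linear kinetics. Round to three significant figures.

3830 mg

CL = 183 mL/min × 60/1000 = 10.98 L/h
Patient clearance = 0.6 × 10.98 = 6.588 L/h
D = CL × Css × τ = 6.588 × 24.2 × 24 = 3826 mg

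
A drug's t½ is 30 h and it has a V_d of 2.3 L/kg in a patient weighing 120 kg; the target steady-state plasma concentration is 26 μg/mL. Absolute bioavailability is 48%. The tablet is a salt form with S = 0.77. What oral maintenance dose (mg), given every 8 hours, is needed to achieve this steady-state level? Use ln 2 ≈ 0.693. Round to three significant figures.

3590 mg

Vd(total) = 120 kg × 2.3 L/kg = 276.0 L
k = 0.693/30 = 0.02310 h⁻¹, so CL = k·Vd = 0.02310 × 276.0 = 6.376 L/h
D = CL × Css × τ / F / S = 6.376 × 26 × 8 / 0.48 / 0.77 = 3588 mg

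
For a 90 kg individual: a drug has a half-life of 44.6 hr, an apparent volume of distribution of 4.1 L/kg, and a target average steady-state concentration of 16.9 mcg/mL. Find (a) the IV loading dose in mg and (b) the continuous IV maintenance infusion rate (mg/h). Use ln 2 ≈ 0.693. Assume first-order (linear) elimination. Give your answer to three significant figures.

Total Vd = 4.1 × 90 = 369.0 L
LD = Vd × C = 369.0 × 16.9 = 6236 mg
CL = 0.693 × Vd / t½ = 0.693 × 369.0 / 44.6 = 5.734 L/h
Infusion rate = CL × Css = 5.734 × 16.9 = 96.90 mg/h

(a) 6240 mg; (b) 96.9 mg/h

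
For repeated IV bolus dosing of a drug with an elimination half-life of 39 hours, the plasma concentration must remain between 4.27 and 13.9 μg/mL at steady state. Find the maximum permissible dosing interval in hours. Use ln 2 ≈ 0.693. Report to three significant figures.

66.4 h

k = 0.693 / t½ = 0.693 / 39 = 0.01777 h⁻¹
Between IV bolus doses, concentration decays as C = C₀·e^(−kτ), so C_peak/C_trough = e^(kτ).
τ_max = ln(C_peak/C_trough) / k = ln(13.9/4.27) / 0.01777 = 1.180 / 0.01777 = 66.40 h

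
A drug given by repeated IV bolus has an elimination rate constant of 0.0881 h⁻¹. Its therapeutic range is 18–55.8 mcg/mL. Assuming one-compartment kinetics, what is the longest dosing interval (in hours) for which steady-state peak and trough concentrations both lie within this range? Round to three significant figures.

Between IV bolus doses, concentration decays as C = C₀·e^(−kτ), so C_peak/C_trough = e^(kτ).
τ_max = ln(C_peak/C_trough) / k = ln(55.8/18) / 0.08810 = 1.131 / 0.08810 = 12.84 h

12.8 h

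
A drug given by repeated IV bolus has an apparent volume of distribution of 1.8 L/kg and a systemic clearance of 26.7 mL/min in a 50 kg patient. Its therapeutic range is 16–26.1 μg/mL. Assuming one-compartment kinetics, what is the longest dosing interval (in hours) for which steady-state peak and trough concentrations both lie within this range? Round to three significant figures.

27.5 h

Vd(total) = 50 kg × 1.8 L/kg = 90.00 L
CL = 26.7 mL/min = 26.7 × 0.06 = 1.602 L/h
k = CL / Vd = 1.602 / 90.00 = 0.01780 h⁻¹
Between IV bolus doses, concentration decays as C = C₀·e^(−kτ), so C_peak/C_trough = e^(kτ).
τ_max = ln(C_peak/C_trough) / k = ln(26.1/16) / 0.01780 = 0.4893 / 0.01780 = 27.49 h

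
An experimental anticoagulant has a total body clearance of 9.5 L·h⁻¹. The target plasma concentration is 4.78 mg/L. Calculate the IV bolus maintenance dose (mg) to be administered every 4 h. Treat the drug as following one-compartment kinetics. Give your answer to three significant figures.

182 mg

D = CL × Css × τ = 9.500 × 4.78 × 4 = 181.6 mg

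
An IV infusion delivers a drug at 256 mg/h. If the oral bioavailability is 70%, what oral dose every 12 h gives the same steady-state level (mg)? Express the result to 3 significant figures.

4390 mg

To maintain the same Css, the systemic dosing rate must be unchanged: F·D/τ = infusion rate.
D = rate × τ / F = 256 × 12 / 0.7 = 4389 mg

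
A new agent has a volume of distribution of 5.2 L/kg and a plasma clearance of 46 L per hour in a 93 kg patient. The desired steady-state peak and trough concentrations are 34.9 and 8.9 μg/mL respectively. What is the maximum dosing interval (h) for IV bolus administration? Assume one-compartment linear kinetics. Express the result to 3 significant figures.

Vd(total) = 93 kg × 5.2 L/kg = 483.6 L
k = CL / Vd = 46.00 / 483.6 = 0.09512 h⁻¹
Between IV bolus doses, concentration decays as C = C₀·e^(−kτ), so C_peak/C_trough = e^(kτ).
τ_max = ln(C_peak/C_trough) / k = ln(34.9/8.9) / 0.09512 = 1.366 / 0.09512 = 14.36 h

14.4 h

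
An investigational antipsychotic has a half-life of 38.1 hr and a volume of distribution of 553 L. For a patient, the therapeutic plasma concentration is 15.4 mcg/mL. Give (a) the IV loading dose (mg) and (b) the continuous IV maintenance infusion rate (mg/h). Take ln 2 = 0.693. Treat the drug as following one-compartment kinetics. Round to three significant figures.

LD = Vd × C = 553.0 × 15.4 = 8516 mg
CL = 0.693 × Vd / t½ = 0.693 × 553.0 / 38.1 = 10.06 L/h
Infusion rate = CL × Css = 10.06 × 15.4 = 154.9 mg/h

(a) 8520 mg; (b) 155 mg/h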